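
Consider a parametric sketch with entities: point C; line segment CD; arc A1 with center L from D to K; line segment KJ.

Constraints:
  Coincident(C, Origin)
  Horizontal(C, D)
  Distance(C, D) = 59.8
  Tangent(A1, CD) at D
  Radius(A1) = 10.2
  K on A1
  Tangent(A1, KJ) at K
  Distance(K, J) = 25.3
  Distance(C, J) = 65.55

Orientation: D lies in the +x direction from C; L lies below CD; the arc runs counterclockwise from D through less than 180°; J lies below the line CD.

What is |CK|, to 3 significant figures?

51.2

Checks: |LK| = 10.20 ✓; ∠(LK, KJ) = 90.00° ✓; |KJ| = 25.30 ✓; |CJ| = 65.55 ✓.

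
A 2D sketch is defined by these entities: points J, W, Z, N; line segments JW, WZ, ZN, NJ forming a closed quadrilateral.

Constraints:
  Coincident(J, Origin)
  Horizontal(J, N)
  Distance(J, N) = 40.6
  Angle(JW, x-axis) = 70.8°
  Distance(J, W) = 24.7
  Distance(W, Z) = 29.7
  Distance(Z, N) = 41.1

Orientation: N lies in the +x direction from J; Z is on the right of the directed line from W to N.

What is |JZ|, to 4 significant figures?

5.195

Checks: |WZ| = 29.70 ✓; |ZN| = 41.10 ✓.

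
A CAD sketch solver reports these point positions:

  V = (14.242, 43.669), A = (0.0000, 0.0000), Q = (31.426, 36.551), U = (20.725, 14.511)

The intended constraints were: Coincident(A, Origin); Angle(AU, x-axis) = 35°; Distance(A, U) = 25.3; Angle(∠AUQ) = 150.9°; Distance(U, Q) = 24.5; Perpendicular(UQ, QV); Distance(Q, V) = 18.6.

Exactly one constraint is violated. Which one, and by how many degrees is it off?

Perpendicular(UQ, QV) — off by 3.40°.

A = (0.00, 0.00) ✓; AU at 35.00° ✓; |AU| = 25.30 ✓; ∠AUQ = 150.9° ✓; |UQ| = 24.50 ✓; ∠(UQ, QV) = 93.40° ✗; |QV| = 18.60 ✓.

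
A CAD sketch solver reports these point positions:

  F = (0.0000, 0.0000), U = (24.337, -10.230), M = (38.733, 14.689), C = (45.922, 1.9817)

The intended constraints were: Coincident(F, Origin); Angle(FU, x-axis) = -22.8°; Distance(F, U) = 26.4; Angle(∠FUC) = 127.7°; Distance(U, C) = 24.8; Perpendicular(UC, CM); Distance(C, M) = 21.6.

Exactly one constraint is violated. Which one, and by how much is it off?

Distance(C, M) = 21.6 — off by 7.00.

F = (0.00, 0.00) ✓; FU at -22.80° ✓; |FU| = 26.40 ✓; ∠FUC = 127.7° ✓; |UC| = 24.80 ✓; ∠(UC, CM) = 90.00° ✓; |CM| = 14.60 ✗.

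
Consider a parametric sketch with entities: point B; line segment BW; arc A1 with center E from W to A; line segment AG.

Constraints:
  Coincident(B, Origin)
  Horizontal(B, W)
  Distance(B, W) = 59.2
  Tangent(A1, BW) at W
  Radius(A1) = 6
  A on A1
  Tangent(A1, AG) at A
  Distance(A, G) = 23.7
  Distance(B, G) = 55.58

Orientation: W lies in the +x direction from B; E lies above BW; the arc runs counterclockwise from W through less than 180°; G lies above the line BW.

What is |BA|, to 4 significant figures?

64.49

B is at the origin; B and W share the same y with |BW| = 59.2 and W on the +x side, so W = (59.20, 0.000). A1 meets BW tangentially, so EW is at right angles to BW, so E = W + (0, 6) = (59.20, 6.000). Since EA ⟂ AG (tangency), |EG| = √(6.0² + 23.7²) = 24.45 regardless of where A sits on A1. So G lies on both circle(B, 55.58) and circle(E, 24.45); the above-BW intersection is G = (48.13, 27.80). A is the foot of the tangent from G: A = (63.72, 9.947).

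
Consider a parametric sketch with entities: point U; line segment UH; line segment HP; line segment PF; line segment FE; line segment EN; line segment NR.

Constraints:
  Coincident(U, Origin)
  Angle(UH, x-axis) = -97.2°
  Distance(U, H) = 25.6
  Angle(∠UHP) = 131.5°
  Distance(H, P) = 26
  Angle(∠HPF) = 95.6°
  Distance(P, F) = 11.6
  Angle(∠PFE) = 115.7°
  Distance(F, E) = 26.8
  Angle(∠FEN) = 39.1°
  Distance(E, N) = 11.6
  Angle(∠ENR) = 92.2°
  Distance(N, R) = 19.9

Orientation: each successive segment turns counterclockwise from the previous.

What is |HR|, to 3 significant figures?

34.0

U is at the origin; UH runs at -97.2° with length 25.6, so H = (-3.21, -25.4). ∠UHP = 131.5° gives HP at -48.7° from the x-axis; with |HP| = 26.0, P = (14.0, -44.9). ∠HPF = 95.6° gives PF at 35.7° from the x-axis; with |PF| = 11.6, F = (23.4, -38.2). ∠PFE = 115.7° gives FE at 100° from the x-axis; with |FE| = 26.8, E = (18.7, -11.8). ∠FEN = 39.1° gives EN at -119° from the x-axis; with |EN| = 11.6, N = (13.1, -21.9). ∠ENR = 92.2° gives NR at -31.3° from the x-axis; with |NR| = 19.9, R = (30.1, -32.2). Then |HR| = |R − H| = 34.0.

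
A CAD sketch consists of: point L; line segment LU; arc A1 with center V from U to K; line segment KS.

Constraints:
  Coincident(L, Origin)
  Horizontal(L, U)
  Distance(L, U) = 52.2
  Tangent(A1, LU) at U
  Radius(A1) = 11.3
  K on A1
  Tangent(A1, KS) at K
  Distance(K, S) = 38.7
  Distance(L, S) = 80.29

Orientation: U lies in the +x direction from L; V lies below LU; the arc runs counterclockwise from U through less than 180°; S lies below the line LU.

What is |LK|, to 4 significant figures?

45.87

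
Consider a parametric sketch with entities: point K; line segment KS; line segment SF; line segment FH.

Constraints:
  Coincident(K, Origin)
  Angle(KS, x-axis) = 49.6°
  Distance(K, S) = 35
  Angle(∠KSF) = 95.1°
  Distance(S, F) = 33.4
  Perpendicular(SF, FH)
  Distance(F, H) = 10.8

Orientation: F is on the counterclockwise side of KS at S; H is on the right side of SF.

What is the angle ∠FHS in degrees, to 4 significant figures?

72.08°

K is at the origin; KS runs at 49.6° with length 35.0, so S = 35.0·(cos 49.6°, sin 49.6°) = (22.68, 26.65). ∠KSF = 95.1°, so SF runs at 49.6° + (180° − 95.1°) = 134.5° from the x-axis; with |SF| = 33.4, F = S + 33.4·(cos 134.5°, sin 134.5°) = (-0.7262, 50.48). The perpendicularity gives FH at right angles to SF; with |FH| = 10.8 on the right of SF, H = F + 10.8·(0.7133, 0.7009) = (6.977, 58.05). Then cos ∠FHS = HF·HS / (|HF||HS|), giving 72.08°.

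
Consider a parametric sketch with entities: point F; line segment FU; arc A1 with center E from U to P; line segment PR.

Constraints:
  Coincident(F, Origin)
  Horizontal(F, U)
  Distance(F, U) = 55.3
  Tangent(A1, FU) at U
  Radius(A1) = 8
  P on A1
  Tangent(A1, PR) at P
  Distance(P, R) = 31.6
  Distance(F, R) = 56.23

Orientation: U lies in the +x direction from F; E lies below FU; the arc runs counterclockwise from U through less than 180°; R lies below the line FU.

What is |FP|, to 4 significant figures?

47.88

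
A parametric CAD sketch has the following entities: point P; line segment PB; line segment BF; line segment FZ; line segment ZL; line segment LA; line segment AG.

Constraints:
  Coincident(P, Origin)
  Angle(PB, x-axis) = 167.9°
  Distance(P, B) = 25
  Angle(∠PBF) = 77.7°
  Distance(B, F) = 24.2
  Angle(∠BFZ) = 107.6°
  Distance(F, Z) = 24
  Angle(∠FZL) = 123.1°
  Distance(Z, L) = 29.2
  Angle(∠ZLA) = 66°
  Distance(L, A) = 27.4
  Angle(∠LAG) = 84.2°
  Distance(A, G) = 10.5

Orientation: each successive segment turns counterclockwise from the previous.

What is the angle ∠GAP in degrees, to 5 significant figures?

57.182°

P is at the origin; PB runs at 167.9° with length 25.0, so B = (-24.445, 5.2405). ∠PBF = 77.7° gives BF at -89.800° from the x-axis; with |BF| = 24.2, F = (-24.360, -18.959). ∠BFZ = 107.6° gives FZ at -17.400° from the x-axis; with |FZ| = 24.0, Z = (-1.4583, -26.136). ∠FZL = 123.1° gives ZL at 39.500° from the x-axis; with |ZL| = 29.2, L = (21.073, -7.5629). ∠ZLA = 66.0° gives LA at 153.50° from the x-axis; with |LA| = 27.4, A = (-3.4481, 4.6629). ∠LAG = 84.2° gives AG at -110.70° from the x-axis; with |AG| = 10.5, G = (-7.1596, -5.1592). Then cos ∠GAP = AG·AP / (|AG||AP|), giving 57.182°.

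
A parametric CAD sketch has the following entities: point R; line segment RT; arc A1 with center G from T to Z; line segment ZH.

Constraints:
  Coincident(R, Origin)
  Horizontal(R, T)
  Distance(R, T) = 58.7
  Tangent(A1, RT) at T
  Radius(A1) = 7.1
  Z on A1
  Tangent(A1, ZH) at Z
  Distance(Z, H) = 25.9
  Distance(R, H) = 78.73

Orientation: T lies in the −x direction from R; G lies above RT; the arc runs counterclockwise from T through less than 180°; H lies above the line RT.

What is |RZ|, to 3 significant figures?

55.2

Checks: R.y = 0.00, T.y = 0.00 ✓; |GZ| = 7.100 ✓; ∠(GZ, ZH) = 90.00° ✓; |ZH| = 25.90 ✓; |RH| = 78.73 ✓.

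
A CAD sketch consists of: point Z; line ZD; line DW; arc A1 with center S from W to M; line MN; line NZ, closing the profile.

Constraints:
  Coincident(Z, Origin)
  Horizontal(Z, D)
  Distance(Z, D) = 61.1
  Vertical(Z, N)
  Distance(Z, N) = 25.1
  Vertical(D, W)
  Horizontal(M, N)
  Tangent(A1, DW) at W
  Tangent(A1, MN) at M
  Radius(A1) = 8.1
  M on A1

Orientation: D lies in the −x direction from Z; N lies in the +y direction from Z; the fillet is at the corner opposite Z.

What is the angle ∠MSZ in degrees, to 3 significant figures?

108°

Z is at the origin; ZD is horizontal with |ZD| = 61.1 and D on the −x side, so D = (-61.1, 0.00). ZN is vertical with |ZN| = 25.1 and N on the +y side, so N = (0.00, 25.1). The virtual corner opposite Z is at (-61.1, 25.1). The tangent condition forces SW to be normal to DW and the tangent condition forces SM to be normal to MN, with radius 8.1, so the center S sits 8.1 in from both sides at S = (-53.0, 17.0). That places the tangent points at W = (-61.1, 17.0) on DW and M = (-53.0, 25.1) on MN. Then cos ∠MSZ = SM·SZ / (|SM||SZ|), giving 108°.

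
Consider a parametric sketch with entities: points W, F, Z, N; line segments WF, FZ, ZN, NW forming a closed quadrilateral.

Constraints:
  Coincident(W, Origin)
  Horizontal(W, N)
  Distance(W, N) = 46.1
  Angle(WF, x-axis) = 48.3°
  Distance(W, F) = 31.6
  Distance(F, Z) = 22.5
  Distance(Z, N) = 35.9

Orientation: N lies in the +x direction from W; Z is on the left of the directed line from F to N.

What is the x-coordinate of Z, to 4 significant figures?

40.17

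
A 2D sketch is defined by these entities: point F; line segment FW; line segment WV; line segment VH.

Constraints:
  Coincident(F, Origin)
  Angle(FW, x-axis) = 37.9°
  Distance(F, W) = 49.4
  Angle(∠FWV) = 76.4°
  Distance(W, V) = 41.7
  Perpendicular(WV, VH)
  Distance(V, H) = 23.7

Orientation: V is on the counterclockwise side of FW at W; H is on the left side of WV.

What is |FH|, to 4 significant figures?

38.68

F is at the origin; FW runs at 37.9° with length 49.4, so W = 49.4·(cos 37.9°, sin 37.9°) = (38.98, 30.35). ∠FWV = 76.4°, so WV runs at 37.9° + (180° − 76.4°) = 141.5° from the x-axis; with |WV| = 41.7, V = W + 41.7·(cos 141.5°, sin 141.5°) = (6.346, 56.30). WV is perpendicular to VH; with |VH| = 23.7 on the left of WV, H = V + 23.7·(-0.6225, -0.7826) = (-8.408, 37.76). Then |FH| = |H − F| = 38.68.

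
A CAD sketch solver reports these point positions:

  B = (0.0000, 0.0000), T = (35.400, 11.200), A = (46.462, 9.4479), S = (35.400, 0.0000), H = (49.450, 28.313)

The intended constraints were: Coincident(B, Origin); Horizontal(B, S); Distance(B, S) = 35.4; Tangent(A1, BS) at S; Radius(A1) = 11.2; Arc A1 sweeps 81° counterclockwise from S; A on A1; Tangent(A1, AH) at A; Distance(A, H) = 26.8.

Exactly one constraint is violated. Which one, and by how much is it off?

Distance(A, H) = 26.8 — off by 7.70.

B = (0.00, 0.00) ✓; B.y = 0.00, S.y = 0.00 ✓; |BS| = 35.40 ✓; ∠(TS, SB) = 90.00° ✓; |TS| = 11.20 ✓; bearing(T→A) − bearing(T→S) = 81.00° ✓; |TA| = 11.20 ✓; ∠(TA, AH) = 90.00° ✓; |AH| = 19.10 ✗.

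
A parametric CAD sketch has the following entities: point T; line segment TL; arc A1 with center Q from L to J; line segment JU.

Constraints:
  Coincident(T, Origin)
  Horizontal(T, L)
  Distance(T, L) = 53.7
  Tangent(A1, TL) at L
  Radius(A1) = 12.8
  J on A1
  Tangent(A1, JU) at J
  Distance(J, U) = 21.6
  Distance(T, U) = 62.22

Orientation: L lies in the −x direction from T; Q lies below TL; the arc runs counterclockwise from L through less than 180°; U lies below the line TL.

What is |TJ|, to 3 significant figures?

66.9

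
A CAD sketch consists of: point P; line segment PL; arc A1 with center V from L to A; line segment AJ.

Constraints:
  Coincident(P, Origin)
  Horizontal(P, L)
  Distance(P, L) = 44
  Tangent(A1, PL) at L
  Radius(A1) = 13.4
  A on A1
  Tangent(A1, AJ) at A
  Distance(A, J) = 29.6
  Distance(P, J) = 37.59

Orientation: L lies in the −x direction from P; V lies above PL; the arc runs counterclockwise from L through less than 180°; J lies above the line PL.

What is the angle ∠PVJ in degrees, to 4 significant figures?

53.97°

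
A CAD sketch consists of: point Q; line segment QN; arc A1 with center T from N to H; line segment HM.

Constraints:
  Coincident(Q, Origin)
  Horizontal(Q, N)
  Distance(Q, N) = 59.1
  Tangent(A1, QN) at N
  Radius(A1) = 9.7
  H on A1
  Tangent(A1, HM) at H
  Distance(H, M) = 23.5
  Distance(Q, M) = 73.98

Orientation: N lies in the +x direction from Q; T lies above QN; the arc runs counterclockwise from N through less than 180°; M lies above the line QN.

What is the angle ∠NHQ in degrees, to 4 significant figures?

39.76°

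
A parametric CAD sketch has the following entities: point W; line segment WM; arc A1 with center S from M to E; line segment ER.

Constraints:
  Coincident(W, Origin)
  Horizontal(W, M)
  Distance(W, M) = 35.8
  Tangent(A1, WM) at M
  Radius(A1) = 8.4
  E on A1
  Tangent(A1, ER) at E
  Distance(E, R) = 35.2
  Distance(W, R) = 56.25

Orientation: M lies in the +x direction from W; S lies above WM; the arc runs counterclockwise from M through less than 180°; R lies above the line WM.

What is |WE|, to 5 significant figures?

45.166

Checks: |SM| = 8.400 ✓; |SE| = 8.400 ✓; ∠(SE, ER) = 90.00° ✓; |ER| = 35.20 ✓; |WR| = 56.25 ✓.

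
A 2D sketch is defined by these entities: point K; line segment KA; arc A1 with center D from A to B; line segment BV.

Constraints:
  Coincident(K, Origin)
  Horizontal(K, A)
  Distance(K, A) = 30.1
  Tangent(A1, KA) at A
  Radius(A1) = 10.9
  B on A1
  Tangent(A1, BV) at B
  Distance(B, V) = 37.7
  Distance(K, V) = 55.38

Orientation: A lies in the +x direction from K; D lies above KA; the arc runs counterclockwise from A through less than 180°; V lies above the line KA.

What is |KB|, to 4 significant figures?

42.89

K is at the origin; K and A share the same y with |KA| = 30.1 and A on the +x side, so A = (30.10, 0.000). A1 meets KA tangentially, so DA is at right angles to KA, so D = A + (0, 10.9) = (30.10, 10.90). Since DB ⟂ BV (tangency), |DV| = √(10.9² + 37.7²) = 39.24 regardless of where B sits on A1. So V lies on both circle(K, 55.38) and circle(D, 39.24); the above-KA intersection is V = (24.38, 49.72). B is the foot of the tangent from V: B = (40.02, 15.42).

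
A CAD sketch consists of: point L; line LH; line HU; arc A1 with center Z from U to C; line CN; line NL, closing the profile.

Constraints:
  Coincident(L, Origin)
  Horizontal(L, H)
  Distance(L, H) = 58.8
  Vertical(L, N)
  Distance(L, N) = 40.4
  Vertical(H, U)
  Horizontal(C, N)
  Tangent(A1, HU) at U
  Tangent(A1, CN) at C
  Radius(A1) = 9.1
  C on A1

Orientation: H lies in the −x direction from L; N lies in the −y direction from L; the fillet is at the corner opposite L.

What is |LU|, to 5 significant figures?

66.612

L is at the origin; LH is horizontal with |LH| = 58.8 and H on the −x side, so H = (-58.800, 0.0000). LN is vertical with |LN| = 40.4 and N on the −y side, so N = (0.0000, -40.400). The virtual corner opposite L is at (-58.800, -40.400). A1 meets HU tangentially, so ZU is at right angles to HU and tangency of A1 to CN means the radius ZC is perpendicular to CN, with radius 9.1, so the center Z sits 9.1 in from both sides at Z = (-49.700, -31.300). That places the tangent points at U = (-58.800, -31.300) on HU and C = (-49.700, -40.400) on CN. Then |LU| = |U − L| = 66.612.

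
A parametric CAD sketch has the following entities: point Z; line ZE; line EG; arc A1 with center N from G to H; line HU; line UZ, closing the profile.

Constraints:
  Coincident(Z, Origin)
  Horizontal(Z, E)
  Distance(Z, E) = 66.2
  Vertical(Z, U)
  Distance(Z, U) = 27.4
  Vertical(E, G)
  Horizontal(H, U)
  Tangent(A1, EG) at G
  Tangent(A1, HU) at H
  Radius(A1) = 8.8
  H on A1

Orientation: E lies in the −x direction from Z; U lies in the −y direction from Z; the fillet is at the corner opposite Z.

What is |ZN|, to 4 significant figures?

60.34

ZU is vertical with |ZU| = 27.4 and U on the −y side, so U = (0.000, -27.40). The virtual corner opposite Z is at (-66.20, -27.40). Since A1 is tangent to EG there, NG ⟂ EG and the tangent condition forces NH to be normal to HU, with radius 8.8, so the center N sits 8.8 in from both sides at N = (-57.40, -18.60). Then |ZN| = |N − Z| = 60.34.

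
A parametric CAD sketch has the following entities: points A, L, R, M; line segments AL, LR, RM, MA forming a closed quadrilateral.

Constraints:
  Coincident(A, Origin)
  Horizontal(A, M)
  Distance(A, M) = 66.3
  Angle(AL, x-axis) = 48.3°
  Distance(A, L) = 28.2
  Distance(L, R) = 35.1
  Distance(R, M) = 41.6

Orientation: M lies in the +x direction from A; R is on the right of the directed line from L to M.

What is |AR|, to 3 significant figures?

29.9

Checks: |LR| = 35.10 ✓; |RM| = 41.60 ✓.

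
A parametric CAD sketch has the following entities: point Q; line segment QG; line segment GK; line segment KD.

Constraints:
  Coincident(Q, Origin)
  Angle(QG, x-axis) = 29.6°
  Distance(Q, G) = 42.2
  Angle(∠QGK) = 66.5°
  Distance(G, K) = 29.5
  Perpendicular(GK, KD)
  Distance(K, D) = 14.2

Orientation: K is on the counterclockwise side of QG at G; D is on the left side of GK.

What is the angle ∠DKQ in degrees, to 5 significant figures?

18.132°

∠QGK = 66.5°, so GK runs at 29.6° + (180° − 66.5°) = 143.10° from the x-axis; with |GK| = 29.5, K = G + 29.5·(cos 143.10°, sin 143.10°) = (13.102, 38.557). GK is perpendicular to KD; with |KD| = 14.2 on the left of GK, D = K + 14.2·(-0.60042, -0.79968) = (4.5760, 27.201). Then cos ∠DKQ = KD·KQ / (|KD||KQ|), giving 18.132°.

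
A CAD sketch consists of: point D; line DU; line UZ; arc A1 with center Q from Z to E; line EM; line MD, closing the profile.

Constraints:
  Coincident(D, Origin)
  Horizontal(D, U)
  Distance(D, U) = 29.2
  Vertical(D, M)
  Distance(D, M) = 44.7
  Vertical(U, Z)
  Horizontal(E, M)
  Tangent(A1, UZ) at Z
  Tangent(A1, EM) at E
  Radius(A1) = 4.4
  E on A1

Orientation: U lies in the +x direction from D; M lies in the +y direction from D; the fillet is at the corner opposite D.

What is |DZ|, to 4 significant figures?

49.77

D is at the origin; DU is horizontal with |DU| = 29.2 and U on the +x side, so U = (29.20, 0.000). DM is vertical with |DM| = 44.7 and M on the +y side, so M = (0.000, 44.70). The virtual corner opposite D is at (29.20, 44.70). Tangency of A1 to UZ means the radius QZ is perpendicular to UZ and A1 meets EM tangentially, so QE is at right angles to EM, with radius 4.4, so the center Q sits 4.4 in from both sides at Q = (24.80, 40.30). That places the tangent points at Z = (29.20, 40.30) on UZ and E = (24.80, 44.70) on EM. Then |DZ| = |Z − D| = 49.77.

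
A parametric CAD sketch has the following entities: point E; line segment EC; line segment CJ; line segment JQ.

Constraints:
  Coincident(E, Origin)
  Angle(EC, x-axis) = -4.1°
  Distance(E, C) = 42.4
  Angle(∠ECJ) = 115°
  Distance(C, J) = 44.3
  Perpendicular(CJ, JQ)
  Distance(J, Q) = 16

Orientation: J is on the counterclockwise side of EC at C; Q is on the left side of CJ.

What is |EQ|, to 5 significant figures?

66.138

∠ECJ = 115.0°, so CJ runs at -4.1° + (180° − 115.0°) = 60.900° from the x-axis; with |CJ| = 44.3, J = C + 44.3·(cos 60.900°, sin 60.900°) = (63.836, 35.677). CJ ⟂ JQ; with |JQ| = 16.0 on the left of CJ, Q = J + 16.0·(-0.87377, 0.48634) = (49.856, 43.458). Then |EQ| = |Q − E| = 66.138.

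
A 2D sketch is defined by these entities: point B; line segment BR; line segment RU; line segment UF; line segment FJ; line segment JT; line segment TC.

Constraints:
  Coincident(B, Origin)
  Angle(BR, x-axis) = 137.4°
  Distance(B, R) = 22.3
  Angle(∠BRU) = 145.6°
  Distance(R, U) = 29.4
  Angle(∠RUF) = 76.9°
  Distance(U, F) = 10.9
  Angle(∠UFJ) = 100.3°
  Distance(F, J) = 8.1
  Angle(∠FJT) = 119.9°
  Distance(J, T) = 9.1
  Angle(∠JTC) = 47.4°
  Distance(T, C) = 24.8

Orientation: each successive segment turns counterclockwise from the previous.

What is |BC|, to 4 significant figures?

57.12

B is at the origin; BR runs at 137.4° with length 22.3, so R = (-16.41, 15.09). ∠BRU = 145.6° gives RU at 171.8° from the x-axis; with |RU| = 29.4, U = (-45.51, 19.29). ∠RUF = 76.9° gives UF at -85.10° from the x-axis; with |UF| = 10.9, F = (-44.58, 8.427). ∠UFJ = 100.3° gives FJ at -5.400° from the x-axis; with |FJ| = 8.1, J = (-36.52, 7.665). ∠FJT = 119.9° gives JT at 54.70° from the x-axis; with |JT| = 9.1, T = (-31.26, 15.09). ∠JTC = 47.4° gives TC at -172.7° from the x-axis; with |TC| = 24.8, C = (-55.86, 11.94). Then |BC| = |C − B| = 57.12.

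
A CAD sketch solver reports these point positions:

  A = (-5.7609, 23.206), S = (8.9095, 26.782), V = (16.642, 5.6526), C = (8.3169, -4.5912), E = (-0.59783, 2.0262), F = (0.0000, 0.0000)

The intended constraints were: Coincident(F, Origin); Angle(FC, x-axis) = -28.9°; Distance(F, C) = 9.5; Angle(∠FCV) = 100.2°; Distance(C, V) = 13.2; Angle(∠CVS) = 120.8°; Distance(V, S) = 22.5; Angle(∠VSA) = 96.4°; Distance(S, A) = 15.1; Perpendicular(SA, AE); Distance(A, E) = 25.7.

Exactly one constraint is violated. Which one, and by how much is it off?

Distance(A, E) = 25.7 — off by 3.90.

F = (0.00, 0.00) ✓; FC at -28.90° ✓; |FC| = 9.500 ✓; ∠FCV = 100.2° ✓; |CV| = 13.20 ✓; ∠CVS = 120.8° ✓; |VS| = 22.50 ✓; ∠VSA = 96.40° ✓; |SA| = 15.10 ✓; ∠(SA, AE) = 90.00° ✓; |AE| = 21.80 ✗.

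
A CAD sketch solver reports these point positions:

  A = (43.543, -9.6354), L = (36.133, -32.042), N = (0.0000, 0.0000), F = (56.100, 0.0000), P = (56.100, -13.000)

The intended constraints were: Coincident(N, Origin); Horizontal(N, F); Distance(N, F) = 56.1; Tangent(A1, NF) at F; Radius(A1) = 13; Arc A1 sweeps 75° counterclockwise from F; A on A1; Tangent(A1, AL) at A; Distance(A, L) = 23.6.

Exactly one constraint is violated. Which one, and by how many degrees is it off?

Tangent(A1, AL) at A — off by 3.30°.

N = (0.00, 0.00) ✓; N.y = 0.00, F.y = 0.00 ✓; |NF| = 56.10 ✓; ∠(PF, FN) = 90.00° ✓; |PF| = 13.00 ✓; bearing(P→A) − bearing(P→F) = 75.00° ✓; |PA| = 13.00 ✓; ∠(PA, AL) = 93.30° ✗; |AL| = 23.60 ✓.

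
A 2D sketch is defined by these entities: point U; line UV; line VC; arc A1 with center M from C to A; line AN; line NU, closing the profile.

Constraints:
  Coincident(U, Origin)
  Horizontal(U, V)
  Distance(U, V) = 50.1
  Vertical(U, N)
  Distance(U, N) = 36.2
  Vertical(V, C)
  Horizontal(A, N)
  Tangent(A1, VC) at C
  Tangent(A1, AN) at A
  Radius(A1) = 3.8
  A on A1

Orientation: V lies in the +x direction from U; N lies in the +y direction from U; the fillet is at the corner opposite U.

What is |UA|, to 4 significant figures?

58.77

U is at the origin; UV is horizontal with |UV| = 50.1 and V on the +x side, so V = (50.10, 0.000). U and N share the same x with |UN| = 36.2 and N on the +y side, so N = (0.000, 36.20). The virtual corner opposite U is at (50.10, 36.20). Since A1 is tangent to VC there, MC ⟂ VC and since A1 is tangent to AN there, MA ⟂ AN, with radius 3.8, so the center M sits 3.8 in from both sides at M = (46.30, 32.40). That places the tangent points at C = (50.10, 32.40) on VC and A = (46.30, 36.20) on AN. Then |UA| = |A − U| = 58.77.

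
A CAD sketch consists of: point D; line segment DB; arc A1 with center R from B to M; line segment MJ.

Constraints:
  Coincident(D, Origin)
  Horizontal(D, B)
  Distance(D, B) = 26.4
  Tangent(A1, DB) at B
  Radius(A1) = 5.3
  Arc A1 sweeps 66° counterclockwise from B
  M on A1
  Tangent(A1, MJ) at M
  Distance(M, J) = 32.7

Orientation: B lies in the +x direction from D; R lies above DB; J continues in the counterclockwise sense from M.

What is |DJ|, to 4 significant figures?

55.44

D is at the origin; D and B share the same y with |DB| = 26.4 and B on the +x side, so B = (26.40, 0.000). Since A1 is tangent to DB there, RB ⟂ DB, so R = B + (0, 5.3) = (26.40, 5.300). On A1, B sits at bearing -90° from R; a 66° counterclockwise sweep puts M at bearing -24°, so M = R + 5.3·(cos -24°, sin -24°) = (31.24, 3.144). Since A1 is tangent to MJ there, RM ⟂ MJ, so MJ runs along (−sin -24°, cos -24°); with |MJ| = 32.7, J = (44.54, 33.02). Then |DJ| = |J − D| = 55.44.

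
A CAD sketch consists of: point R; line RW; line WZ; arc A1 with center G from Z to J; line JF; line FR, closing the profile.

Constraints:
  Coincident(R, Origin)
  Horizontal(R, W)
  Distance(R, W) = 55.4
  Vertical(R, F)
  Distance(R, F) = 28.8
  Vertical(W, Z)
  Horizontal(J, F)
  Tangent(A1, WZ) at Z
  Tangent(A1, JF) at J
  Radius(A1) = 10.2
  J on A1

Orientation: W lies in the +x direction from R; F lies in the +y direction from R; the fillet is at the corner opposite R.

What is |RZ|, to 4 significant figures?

58.44

R is at the origin; R and W share the same y with |RW| = 55.4 and W on the +x side, so W = (55.40, 0.000). RF is vertical with |RF| = 28.8 and F on the +y side, so F = (0.000, 28.80). The virtual corner opposite R is at (55.40, 28.80). A1 meets WZ tangentially, so GZ is at right angles to WZ and the tangent condition forces GJ to be normal to JF, with radius 10.2, so the center G sits 10.2 in from both sides at G = (45.20, 18.60). That places the tangent points at Z = (55.40, 18.60) on WZ and J = (45.20, 28.80) on JF. Then |RZ| = |Z − R| = 58.44.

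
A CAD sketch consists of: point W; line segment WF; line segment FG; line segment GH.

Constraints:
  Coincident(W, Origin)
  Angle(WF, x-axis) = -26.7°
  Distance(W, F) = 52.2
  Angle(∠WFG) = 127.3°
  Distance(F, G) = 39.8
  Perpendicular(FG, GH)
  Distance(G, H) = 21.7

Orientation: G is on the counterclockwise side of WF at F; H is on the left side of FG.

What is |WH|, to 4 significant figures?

74.13

∠WFG = 127.3°, so FG runs at -26.7° + (180° − 127.3°) = 26.00° from the x-axis; with |FG| = 39.8, G = F + 39.8·(cos 26.00°, sin 26.00°) = (82.41, -6.007). FG ⟂ GH; with |GH| = 21.7 on the left of FG, H = G + 21.7·(-0.4384, 0.8988) = (72.89, 13.50). Then |WH| = |H − W| = 74.13.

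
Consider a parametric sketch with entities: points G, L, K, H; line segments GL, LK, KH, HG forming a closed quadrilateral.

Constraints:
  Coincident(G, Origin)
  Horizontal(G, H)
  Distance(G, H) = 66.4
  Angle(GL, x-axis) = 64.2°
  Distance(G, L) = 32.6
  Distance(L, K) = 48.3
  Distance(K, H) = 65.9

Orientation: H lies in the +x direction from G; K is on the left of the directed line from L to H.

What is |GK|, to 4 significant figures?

79.79

Checks: |LK| = 48.30 ✓; |KH| = 65.90 ✓.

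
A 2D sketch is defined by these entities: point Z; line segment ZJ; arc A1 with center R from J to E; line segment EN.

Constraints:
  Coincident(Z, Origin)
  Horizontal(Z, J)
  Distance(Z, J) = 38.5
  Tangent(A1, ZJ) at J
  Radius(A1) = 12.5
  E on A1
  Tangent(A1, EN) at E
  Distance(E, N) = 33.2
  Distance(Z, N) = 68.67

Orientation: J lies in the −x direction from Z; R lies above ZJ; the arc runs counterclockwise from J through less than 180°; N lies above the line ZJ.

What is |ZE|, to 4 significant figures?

35.88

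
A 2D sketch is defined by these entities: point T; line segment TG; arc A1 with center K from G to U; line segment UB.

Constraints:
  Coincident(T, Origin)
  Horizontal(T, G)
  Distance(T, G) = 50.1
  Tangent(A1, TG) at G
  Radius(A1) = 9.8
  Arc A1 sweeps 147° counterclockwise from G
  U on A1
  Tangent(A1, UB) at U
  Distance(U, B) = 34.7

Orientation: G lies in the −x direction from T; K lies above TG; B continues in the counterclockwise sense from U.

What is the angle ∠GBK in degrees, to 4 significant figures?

8.459°

On A1, G sits at bearing -90° from K; a 147° counterclockwise sweep puts U at bearing 57°, so U = K + 9.8·(cos 57°, sin 57°) = (-44.76, 18.02). Tangency of A1 to UB means the radius KU is perpendicular to UB, so UB runs along (−sin 57°, cos 57°); with |UB| = 34.7, B = (-73.86, 36.92). Then cos ∠GBK = BG·BK / (|BG||BK|), giving 8.459°.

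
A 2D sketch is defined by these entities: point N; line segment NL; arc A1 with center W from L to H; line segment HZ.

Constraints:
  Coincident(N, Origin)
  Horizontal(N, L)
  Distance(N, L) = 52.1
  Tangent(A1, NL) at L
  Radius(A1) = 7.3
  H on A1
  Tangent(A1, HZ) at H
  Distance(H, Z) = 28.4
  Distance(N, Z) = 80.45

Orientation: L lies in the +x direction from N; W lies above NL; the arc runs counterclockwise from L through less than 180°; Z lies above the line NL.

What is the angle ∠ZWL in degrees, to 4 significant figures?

120.8°

N is at the origin; NL is horizontal with |NL| = 52.1 and L on the +x side, so L = (52.10, 0.000). Since A1 is tangent to NL there, WL ⟂ NL, so W = L + (0, 7.3) = (52.10, 7.300). Since WH ⟂ HZ (tangency), |WZ| = √(7.3² + 28.4²) = 29.32 regardless of where H sits on A1. So Z lies on both circle(N, 80.45) and circle(W, 29.32); the above-NL intersection is Z = (77.30, 22.30). H is the foot of the tangent from Z: H = (57.28, 2.154).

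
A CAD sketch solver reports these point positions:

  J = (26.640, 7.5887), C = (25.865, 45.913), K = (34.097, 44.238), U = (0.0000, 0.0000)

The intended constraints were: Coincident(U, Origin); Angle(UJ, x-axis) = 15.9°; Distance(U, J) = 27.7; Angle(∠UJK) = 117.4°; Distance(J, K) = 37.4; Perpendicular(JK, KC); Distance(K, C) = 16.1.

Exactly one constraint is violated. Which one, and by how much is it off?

Distance(K, C) = 16.1 — off by 7.70.

U = (0.00, 0.00) ✓; UJ at 15.90° ✓; |UJ| = 27.70 ✓; ∠UJK = 117.4° ✓; |JK| = 37.40 ✓; ∠(JK, KC) = 90.00° ✓; |KC| = 8.401 ✗.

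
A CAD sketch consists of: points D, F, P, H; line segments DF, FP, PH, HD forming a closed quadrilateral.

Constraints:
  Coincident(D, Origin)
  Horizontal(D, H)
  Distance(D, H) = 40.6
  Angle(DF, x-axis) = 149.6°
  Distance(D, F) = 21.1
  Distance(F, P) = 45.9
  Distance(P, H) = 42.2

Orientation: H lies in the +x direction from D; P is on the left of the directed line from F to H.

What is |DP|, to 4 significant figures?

41.58

Checks: |FP| = 45.90 ✓; |PH| = 42.20 ✓.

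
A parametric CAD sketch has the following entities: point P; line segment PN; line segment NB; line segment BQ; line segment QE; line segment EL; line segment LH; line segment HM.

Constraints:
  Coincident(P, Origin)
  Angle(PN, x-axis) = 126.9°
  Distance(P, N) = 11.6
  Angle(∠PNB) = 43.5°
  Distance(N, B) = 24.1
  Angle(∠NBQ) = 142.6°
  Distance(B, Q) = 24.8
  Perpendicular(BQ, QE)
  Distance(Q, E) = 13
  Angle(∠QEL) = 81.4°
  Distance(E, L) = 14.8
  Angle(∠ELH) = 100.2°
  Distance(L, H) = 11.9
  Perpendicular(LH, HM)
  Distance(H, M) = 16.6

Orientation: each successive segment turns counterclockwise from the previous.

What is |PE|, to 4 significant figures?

32.54

P is at the origin; PN runs at 126.9° with length 11.6, so N = (-6.965, 9.276). ∠PNB = 43.5° gives NB at -96.60° from the x-axis; with |NB| = 24.1, B = (-9.735, -14.66). ∠NBQ = 142.6° gives BQ at -59.20° from the x-axis; with |BQ| = 24.8, Q = (2.964, -35.97). BQ is perpendicular to QE, so QE runs at 30.80°; with |QE| = 13.0, E = (14.13, -29.31). Then |PE| = |E − P| = 32.54.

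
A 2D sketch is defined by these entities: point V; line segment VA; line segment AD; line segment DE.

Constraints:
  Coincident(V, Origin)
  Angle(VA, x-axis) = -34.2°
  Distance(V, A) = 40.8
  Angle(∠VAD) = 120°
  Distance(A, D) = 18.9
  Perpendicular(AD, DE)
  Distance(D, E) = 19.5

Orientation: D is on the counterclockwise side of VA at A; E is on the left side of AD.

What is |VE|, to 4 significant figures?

42.37

V is at the origin; VA runs at -34.2° with length 40.8, so A = 40.8·(cos -34.2°, sin -34.2°) = (33.74, -22.93). ∠VAD = 120.0°, so AD runs at -34.2° + (180° − 120.0°) = 25.80° from the x-axis; with |AD| = 18.9, D = A + 18.9·(cos 25.80°, sin 25.80°) = (50.76, -14.71). AD ⟂ DE; with |DE| = 19.5 on the left of AD, E = D + 19.5·(-0.4352, 0.9003) = (42.27, 2.849). Then |VE| = |E − V| = 42.37.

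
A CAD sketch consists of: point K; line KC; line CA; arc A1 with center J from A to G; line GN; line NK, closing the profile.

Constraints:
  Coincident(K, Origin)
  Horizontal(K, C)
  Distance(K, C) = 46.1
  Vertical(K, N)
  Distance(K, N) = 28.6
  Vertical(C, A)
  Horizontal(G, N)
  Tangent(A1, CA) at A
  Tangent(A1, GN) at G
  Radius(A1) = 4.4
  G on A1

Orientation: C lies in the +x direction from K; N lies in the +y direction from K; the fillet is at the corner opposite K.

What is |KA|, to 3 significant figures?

52.1

K is at the origin; K and C share the same y with |KC| = 46.1 and C on the +x side, so C = (46.1, 0.00). KN is vertical with |KN| = 28.6 and N on the +y side, so N = (0.00, 28.6). The virtual corner opposite K is at (46.1, 28.6). A1 meets CA tangentially, so JA is at right angles to CA and A1 meets GN tangentially, so JG is at right angles to GN, with radius 4.4, so the center J sits 4.4 in from both sides at J = (41.7, 24.2). That places the tangent points at A = (46.1, 24.2) on CA and G = (41.7, 28.6) on GN. Then |KA| = |A − K| = 52.1.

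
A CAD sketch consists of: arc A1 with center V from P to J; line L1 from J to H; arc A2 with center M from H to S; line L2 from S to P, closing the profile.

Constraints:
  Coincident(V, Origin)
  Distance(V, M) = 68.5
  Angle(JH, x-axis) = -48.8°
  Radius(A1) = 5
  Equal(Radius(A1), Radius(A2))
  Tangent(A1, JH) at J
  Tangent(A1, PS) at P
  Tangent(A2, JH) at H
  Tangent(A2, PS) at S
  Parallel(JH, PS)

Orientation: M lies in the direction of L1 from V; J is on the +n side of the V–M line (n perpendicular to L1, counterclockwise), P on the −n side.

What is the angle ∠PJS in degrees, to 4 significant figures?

81.69°

Tangency of A1 to both parallel lines with radius 5.0 puts J and P at V ± 5.0·n: J = (3.762, 3.293), P = (-3.762, -3.293). Equal radii place H and S the same way about M: H = M + 5.0·n = (48.88, -48.25), S = M − 5.0·n = (41.36, -54.83). Then cos ∠PJS = JP·JS / (|JP||JS|), giving 81.69°.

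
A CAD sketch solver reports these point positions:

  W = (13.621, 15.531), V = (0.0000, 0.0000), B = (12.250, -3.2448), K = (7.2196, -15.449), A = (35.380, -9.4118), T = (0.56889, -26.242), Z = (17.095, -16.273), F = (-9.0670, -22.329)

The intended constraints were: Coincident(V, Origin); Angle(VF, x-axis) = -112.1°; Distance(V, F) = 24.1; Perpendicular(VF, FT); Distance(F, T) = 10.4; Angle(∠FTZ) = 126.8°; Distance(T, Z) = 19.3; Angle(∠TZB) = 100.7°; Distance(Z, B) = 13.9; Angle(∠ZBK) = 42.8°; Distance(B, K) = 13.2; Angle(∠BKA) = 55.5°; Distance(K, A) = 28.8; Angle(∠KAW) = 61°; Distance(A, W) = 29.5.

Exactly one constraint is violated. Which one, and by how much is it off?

Distance(A, W) = 29.5 — off by 3.60.

V = (0.00, 0.00) ✓; VF at -112.1° ✓; |VF| = 24.10 ✓; ∠(VF, FT) = 90.00° ✓; |FT| = 10.40 ✓; ∠FTZ = 126.8° ✓; |TZ| = 19.30 ✓; ∠TZB = 100.7° ✓; |ZB| = 13.90 ✓; ∠ZBK = 42.80° ✓; |BK| = 13.20 ✓; ∠BKA = 55.50° ✓; |KA| = 28.80 ✓; ∠KAW = 61.00° ✓; |AW| = 33.10 ✗.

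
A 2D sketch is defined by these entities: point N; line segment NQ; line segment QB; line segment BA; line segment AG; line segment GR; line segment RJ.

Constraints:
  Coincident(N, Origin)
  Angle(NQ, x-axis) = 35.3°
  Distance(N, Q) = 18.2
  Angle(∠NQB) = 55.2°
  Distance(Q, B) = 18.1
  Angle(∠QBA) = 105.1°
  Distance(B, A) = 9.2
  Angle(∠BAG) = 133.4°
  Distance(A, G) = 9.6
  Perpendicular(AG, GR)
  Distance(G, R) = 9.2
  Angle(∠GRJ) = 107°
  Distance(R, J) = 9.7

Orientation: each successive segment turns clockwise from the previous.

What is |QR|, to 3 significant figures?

14.4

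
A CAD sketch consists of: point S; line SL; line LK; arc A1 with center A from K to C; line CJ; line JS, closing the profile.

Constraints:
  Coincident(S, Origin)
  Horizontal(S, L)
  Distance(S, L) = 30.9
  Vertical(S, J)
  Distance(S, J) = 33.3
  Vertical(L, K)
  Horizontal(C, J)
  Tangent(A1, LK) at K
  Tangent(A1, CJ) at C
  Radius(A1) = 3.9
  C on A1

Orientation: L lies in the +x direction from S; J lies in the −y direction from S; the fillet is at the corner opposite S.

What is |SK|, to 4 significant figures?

42.65

S is at the origin; S and L share the same y with |SL| = 30.9 and L on the +x side, so L = (30.90, 0.000). SJ is vertical with |SJ| = 33.3 and J on the −y side, so J = (0.000, -33.30). The virtual corner opposite S is at (30.90, -33.30). A1 meets LK tangentially, so AK is at right angles to LK and A1 meets CJ tangentially, so AC is at right angles to CJ, with radius 3.9, so the center A sits 3.9 in from both sides at A = (27.00, -29.40). That places the tangent points at K = (30.90, -29.40) on LK and C = (27.00, -33.30) on CJ. Then |SK| = |K − S| = 42.65.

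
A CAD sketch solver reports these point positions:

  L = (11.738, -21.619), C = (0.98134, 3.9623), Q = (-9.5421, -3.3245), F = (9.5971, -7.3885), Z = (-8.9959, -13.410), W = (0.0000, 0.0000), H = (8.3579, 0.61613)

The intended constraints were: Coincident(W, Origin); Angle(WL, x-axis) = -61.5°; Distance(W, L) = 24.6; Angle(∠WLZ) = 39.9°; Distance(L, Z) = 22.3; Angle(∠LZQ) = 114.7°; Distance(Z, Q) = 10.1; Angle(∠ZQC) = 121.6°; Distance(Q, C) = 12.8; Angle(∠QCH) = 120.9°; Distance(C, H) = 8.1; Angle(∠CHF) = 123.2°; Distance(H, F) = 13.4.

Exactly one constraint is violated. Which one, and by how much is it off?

Distance(H, F) = 13.4 — off by 5.30.

W = (0.00, 0.00) ✓; WL at -61.50° ✓; |WL| = 24.60 ✓; ∠WLZ = 39.90° ✓; |LZ| = 22.30 ✓; ∠LZQ = 114.7° ✓; |ZQ| = 10.10 ✓; ∠ZQC = 121.6° ✓; |QC| = 12.80 ✓; ∠QCH = 120.9° ✓; |CH| = 8.100 ✓; ∠CHF = 123.2° ✓; |HF| = 8.100 ✗.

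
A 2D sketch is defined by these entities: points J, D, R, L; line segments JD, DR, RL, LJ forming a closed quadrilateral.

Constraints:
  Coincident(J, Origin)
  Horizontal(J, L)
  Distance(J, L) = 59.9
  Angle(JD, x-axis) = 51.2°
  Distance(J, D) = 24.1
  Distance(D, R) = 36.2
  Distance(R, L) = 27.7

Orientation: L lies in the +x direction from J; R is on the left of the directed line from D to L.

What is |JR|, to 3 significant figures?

56.9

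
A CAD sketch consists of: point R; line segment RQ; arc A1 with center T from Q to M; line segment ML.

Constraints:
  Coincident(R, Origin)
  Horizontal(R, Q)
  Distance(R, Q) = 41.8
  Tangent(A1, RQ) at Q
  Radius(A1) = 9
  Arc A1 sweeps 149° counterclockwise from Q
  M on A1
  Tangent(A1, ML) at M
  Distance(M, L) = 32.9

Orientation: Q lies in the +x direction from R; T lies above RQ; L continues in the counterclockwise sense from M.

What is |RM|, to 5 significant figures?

49.352

R is at the origin; RQ is horizontal with |RQ| = 41.8 and Q on the +x side, so Q = (41.800, 0.0000). Tangency of A1 to RQ means the radius TQ is perpendicular to RQ, so T = Q + (0, 9) = (41.800, 9.0000). On A1, Q sits at bearing -90° from T; a 149° counterclockwise sweep puts M at bearing 59°, so M = T + 9.0·(cos 59°, sin 59°) = (46.435, 16.715). Then |RM| = |M − R| = 49.352.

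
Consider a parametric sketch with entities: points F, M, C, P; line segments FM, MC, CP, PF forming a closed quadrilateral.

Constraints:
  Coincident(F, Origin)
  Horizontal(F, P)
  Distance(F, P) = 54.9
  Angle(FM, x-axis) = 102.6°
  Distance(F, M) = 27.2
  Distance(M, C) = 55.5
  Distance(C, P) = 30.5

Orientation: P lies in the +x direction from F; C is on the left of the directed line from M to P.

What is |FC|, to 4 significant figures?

57.85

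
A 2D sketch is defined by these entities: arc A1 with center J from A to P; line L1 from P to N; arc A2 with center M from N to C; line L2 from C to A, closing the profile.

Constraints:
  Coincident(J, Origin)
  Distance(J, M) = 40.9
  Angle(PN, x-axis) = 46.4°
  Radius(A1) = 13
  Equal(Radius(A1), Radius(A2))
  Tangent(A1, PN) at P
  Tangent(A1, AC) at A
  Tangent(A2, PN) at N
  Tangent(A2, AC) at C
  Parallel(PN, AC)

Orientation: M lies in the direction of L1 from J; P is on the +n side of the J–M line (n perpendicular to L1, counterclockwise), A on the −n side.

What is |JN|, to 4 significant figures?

42.92

The slot axis is L1's direction at 46.4°, so u = (cos 46.4°, sin 46.4°) = (0.6896, 0.7242) and n = (−sin 46.4°, cos 46.4°) = (-0.7242, 0.6896). J is at the origin and M lies 40.9 along u from J, so M = 40.9·u = (28.21, 29.62). Tangency of A1 to both parallel lines with radius 13.0 puts P and A at J ± 13.0·n: P = (-9.414, 8.965), A = (9.414, -8.965). Equal radii place N and C the same way about M: N = M + 13.0·n = (18.79, 38.58), C = M − 13.0·n = (37.62, 20.65). Then |JN| = |N − J| = 42.92.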